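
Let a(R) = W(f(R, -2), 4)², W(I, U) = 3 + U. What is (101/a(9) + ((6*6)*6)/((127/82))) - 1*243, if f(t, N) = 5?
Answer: -631474/6223 ≈ -101.47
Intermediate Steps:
a(R) = 49 (a(R) = (3 + 4)² = 7² = 49)
(101/a(9) + ((6*6)*6)/((127/82))) - 1*243 = (101/49 + ((6*6)*6)/((127/82))) - 1*243 = (101*(1/49) + (36*6)/((127*(1/82)))) - 243 = (101/49 + 216/(127/82)) - 243 = (101/49 + 216*(82/127)) - 243 = (101/49 + 17712/127) - 243 = 880715/6223 - 243 = -631474/6223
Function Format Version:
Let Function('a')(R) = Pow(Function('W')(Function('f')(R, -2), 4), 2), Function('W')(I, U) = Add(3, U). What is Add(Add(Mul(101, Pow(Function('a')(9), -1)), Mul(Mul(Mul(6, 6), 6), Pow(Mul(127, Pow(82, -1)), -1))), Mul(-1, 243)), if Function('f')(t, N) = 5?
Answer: Rational(-631474, 6223) ≈ -101.47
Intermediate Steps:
Function('a')(R) = 49 (Function('a')(R) = Pow(Add(3, 4), 2) = Pow(7, 2) = 49)
Add(Add(Mul(101, Pow(Function('a')(9), -1)), Mul(Mul(Mul(6, 6), 6), Pow(Mul(127, Pow(82, -1)), -1))), Mul(-1, 243)) = Add(Add(Mul(101, Pow(49, -1)), Mul(Mul(Mul(6, 6), 6), Pow(Mul(127, Pow(82, -1)), -1))), Mul(-1, 243)) = Add(Add(Mul(101, Rational(1, 49)), Mul(Mul(36, 6), Pow(Mul(127, Rational(1, 82)), -1))), -243) = Add(Add(Rational(101, 49), Mul(216, Pow(Rational(127, 82), -1))), -243) = Add(Add(Rational(101, 49), Mul(216, Rational(82, 127))), -243) = Add(Add(Rational(101, 49), Rational(17712, 127)), -243) = Add(Rational(880715, 6223), -243) = Rational(-631474, 6223)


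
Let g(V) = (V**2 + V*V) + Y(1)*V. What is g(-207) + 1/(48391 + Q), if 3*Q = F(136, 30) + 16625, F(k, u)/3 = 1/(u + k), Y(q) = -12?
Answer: 2368433690220/26858471 ≈ 88182.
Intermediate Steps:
F(k, u) = 3/(k + u) (F(k, u) = 3/(u + k) = 3/(k + u))
Q = 2759753/498 (Q = (3/(136 + 30) + 16625)/3 = (3/166 + 16625)/3 = (1/3)*(2759753/166) = 2759753/498 ≈ 5541.7)
g(V) = -12*V + 2*V**2 (g(V) = (V**2 + V*V) - 12*V = (V**2 + V**2) - 12*V = 2*V**2 - 12*V = -12*V + 2*V**2)
g(-207) + 1/(48391 + Q) = 2*(-207)*(-6 - 207) + 1/(48391 + 2759753/498) = 2*(-207)*(-213) + 1/(26858471/498) = 88182 + 498/26858471 = 2368433690220/26858471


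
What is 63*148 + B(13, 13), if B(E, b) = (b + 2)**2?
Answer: 9549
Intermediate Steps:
B(E, b) = (2 + b)**2
63*148 + B(13, 13) = 63*148 + (2 + 13)**2 = 9324 + 15**2 = 9324 + 225 = 9549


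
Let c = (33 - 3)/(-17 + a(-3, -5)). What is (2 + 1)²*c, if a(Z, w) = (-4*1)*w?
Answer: 90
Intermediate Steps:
a(Z, w) = -4*w
c = 10 (c = (33 - 3)/(-17 - 4*(-5)) = 30/(-17 + 20) = 30/3 = 30*(⅓) = 10)
(2 + 1)²*c = (2 + 1)²*10 = 3²*10 = 9*10 = 90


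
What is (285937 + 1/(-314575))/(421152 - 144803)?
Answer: 89948631774/86932486675 ≈ 1.0347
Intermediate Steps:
(285937 + 1/(-314575))/(421152 - 144803) = (285937 - 1/314575)/276349 = (89948631774/314575)*(1/276349) = 89948631774/86932486675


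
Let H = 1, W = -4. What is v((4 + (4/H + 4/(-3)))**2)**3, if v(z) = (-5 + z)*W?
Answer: -2863288000/729 ≈ -3.9277e+6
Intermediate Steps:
v(z) = 20 - 4*z (v(z) = (-5 + z)*(-4) = 20 - 4*z)
v((4 + (4/H + 4/(-3)))**2)**3 = (20 - 4*(4 + (4/1 + 4/(-3)))**2)**3 = (20 - 4*(4 + (4*1 + 4*(-1/3)))**2)**3 = (20 - 4*(4 + (4 - 4/3))**2)**3 = (20 - 4*(4 + 8/3)**2)**3 = (20 - 4*(20/3)**2)**3 = (20 - 4*400/9)**3 = (20 - 1600/9)**3 = (-1420/9)**3 = -2863288000/729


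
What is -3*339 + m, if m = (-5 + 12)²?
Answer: -968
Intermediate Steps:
m = 49 (m = 7² = 49)
-3*339 + m = -3*339 + 49 = -1017 + 49 = -968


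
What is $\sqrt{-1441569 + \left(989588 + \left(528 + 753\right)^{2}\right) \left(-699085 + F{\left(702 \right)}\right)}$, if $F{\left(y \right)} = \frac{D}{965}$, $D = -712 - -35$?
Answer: $\frac{i \sqrt{1712504741555246095}}{965} \approx 1.3561 \cdot 10^{6} i$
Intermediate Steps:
$D = -677$ ($D = -712 + 35 = -677$)
$F{\left(y \right)} = - \frac{677}{965}$
$\sqrt{-1441569 + \left(989588 + \left(528 + 753\right)^{2}\right) \left(-699085 + F{\left(702 \right)}\right)} = \sqrt{-1441569 + \left(989588 + \left(528 + 753\right)^{2}\right) \left(-699085 - \frac{677}{965}\right)} = \sqrt{-1441569 + \left(989588 + 1281^{2}\right) \left(- \frac{674617702}{965}\right)} = \sqrt{-1441569 + \left(989588 + 1640961\right) \left(- \frac{674617702}{965}\right)} = \sqrt{-1441569 + 2630549 \left(- \frac{674617702}{965}\right)} = \sqrt{-1441569 - \frac{1774614921378398}{965}} = \sqrt{- \frac{1774616312492483}{965}} = \frac{i \sqrt{1712504741555246095}}{965}$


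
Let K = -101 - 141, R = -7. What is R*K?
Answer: 1694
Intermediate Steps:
K = -242
R*K = -7*(-242) = 1694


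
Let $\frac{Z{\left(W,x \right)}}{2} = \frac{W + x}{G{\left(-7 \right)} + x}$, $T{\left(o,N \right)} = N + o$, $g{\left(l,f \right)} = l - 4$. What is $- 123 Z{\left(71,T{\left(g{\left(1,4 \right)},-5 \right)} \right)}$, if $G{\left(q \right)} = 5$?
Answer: $5166$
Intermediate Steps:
$g{\left(l,f \right)} = -4 + l$
$Z{\left(W,x \right)} = \frac{2 \left(W + x\right)}{5 + x}$ ($Z{\left(W,x \right)} = 2 \frac{W + x}{5 + x} = \frac{2 \left(W + x\right)}{5 + x}$)
$- 123 Z{\left(71,T{\left(g{\left(1,4 \right)},-5 \right)} \right)} = - 123 \frac{2 \left(71 + \left(-5 + \left(-4 + 1\right)\right)\right)}{5 + \left(-5 + \left(-4 + 1\right)\right)} = - 123 \frac{2 \left(71 - 8\right)}{5 - 8} = - 123 \cdot 2 \frac{1}{-3} \cdot 63 = - 123 \cdot 2 \left(- \frac{1}{3}\right) 63 = \left(-123\right) \left(-42\right) = 5166$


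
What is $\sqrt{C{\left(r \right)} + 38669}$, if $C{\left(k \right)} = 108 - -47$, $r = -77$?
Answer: $2 \sqrt{9706} \approx 197.04$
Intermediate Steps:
$C{\left(k \right)} = 155$ ($C{\left(k \right)} = 108 + 47 = 155$)
$\sqrt{C{\left(r \right)} + 38669} = \sqrt{155 + 38669} = \sqrt{38824} = 2 \sqrt{9706}$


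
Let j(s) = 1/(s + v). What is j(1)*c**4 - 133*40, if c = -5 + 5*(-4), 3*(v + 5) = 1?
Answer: -1230395/11 ≈ -1.1185e+5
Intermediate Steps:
v = -14/3 (v = -5 + (1/3)*1 = -5 + 1/3 = -14/3 ≈ -4.6667)
j(s) = 1/(-14/3 + s) (j(s) = 1/(s - 14/3) = 1/(-14/3 + s))
c = -25 (c = -5 - 20 = -25)
j(1)*c**4 - 133*40 = (3/(-14 + 3*1))*(-25)**4 - 133*40 = (3/(-14 + 3))*390625 - 5320 = (3/(-11))*390625 - 5320 = (3*(-1/11))*390625 - 5320 = -3/11*390625 - 5320 = -1171875/11 - 5320 = -1230395/11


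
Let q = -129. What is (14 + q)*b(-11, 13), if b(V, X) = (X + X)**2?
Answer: -77740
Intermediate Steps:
b(V, X) = 4*X**2 (b(V, X) = (2*X)**2 = 4*X**2)
(14 + q)*b(-11, 13) = (14 - 129)*(4*13**2) = -460*169 = -115*676 = -77740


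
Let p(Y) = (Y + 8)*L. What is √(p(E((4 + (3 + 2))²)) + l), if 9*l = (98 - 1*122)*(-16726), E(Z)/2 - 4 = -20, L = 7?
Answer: 2*√99978/3 ≈ 210.80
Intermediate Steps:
E(Z) = -32 (E(Z) = 8 + 2*(-20) = 8 - 40 = -32)
l = 133808/3 (l = ((98 - 1*122)*(-16726))/9 = ((98 - 122)*(-16726))/9 = (-24*(-16726))/9 = (⅑)*401424 = 133808/3 ≈ 44603.)
p(Y) = 56 + 7*Y (p(Y) = (Y + 8)*7 = (8 + Y)*7 = 56 + 7*Y)
√(p(E((4 + (3 + 2))²)) + l) = √((56 + 7*(-32)) + 133808/3) = √((56 - 224) + 133808/3) = √(-168 + 133808/3) = √(133304/3) = 2*√99978/3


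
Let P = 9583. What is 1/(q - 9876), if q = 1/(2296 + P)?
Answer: -11879/117317003 ≈ -0.00010126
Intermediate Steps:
q = 1/11879 (q = 1/(2296 + 9583) = 1/11879 ≈ 8.4182e-5)
1/(q - 9876) = 1/(1/11879 - 9876) = 1/(-117317003/11879) = -11879/117317003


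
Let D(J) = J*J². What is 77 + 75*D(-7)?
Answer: -25648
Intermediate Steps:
D(J) = J³
77 + 75*D(-7) = 77 + 75*(-7)³ = 77 + 75*(-343) = 77 - 25725 = -25648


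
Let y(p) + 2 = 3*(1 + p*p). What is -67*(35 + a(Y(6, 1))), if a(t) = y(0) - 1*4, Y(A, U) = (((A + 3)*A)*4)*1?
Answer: -2144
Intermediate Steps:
y(p) = 1 + 3*p² (y(p) = -2 + 3*(1 + p*p) = -2 + 3*(1 + p²) = -2 + (3 + 3*p²) = 1 + 3*p²)
Y(A, U) = 4*A*(3 + A) (Y(A, U) = (((3 + A)*A)*4)*1 = ((A*(3 + A))*4)*1 = (4*A*(3 + A))*1 = 4*A*(3 + A))
a(t) = -3 (a(t) = (1 + 3*0²) - 1*4 = (1 + 3*0) - 4 = (1 + 0) - 4 = 1 - 4 = -3)
-67*(35 + a(Y(6, 1))) = -67*(35 - 3) = -67*32 = -2144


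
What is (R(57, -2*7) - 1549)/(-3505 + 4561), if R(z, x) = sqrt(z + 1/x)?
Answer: -1549/1056 + sqrt(11158)/14784 ≈ -1.4597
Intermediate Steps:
(R(57, -2*7) - 1549)/(-3505 + 4561) = (sqrt(57 + 1/(-2*7)) - 1549)/(-3505 + 4561) = (sqrt(57 + 1/(-14)) - 1549)/1056 = (sqrt(57 - 1/14) - 1549)*(1/1056) = (sqrt(797/14) - 1549)*(1/1056) = (sqrt(11158)/14 - 1549)*(1/1056) = (-1549 + sqrt(11158)/14)*(1/1056) = -1549/1056 + sqrt(11158)/14784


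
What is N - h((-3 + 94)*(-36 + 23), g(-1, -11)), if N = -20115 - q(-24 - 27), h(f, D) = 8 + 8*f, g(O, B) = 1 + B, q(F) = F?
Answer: -10608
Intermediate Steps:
N = -20064 (N = -20115 - (-24 - 27) = -20115 - 1*(-51) = -20115 + 51 = -20064)
N - h((-3 + 94)*(-36 + 23), g(-1, -11)) = -20064 - (8 + 8*((-3 + 94)*(-36 + 23))) = -20064 - (8 + 8*(91*(-13))) = -20064 - (8 + 8*(-1183)) = -20064 - (8 - 9464) = -20064 - 1*(-9456) = -20064 + 9456 = -10608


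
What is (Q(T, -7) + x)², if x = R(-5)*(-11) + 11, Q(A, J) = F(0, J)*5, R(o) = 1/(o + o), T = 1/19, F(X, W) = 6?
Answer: 177241/100 ≈ 1772.4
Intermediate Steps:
T = 1/19 ≈ 0.052632
R(o) = 1/(2*o)
Q(A, J) = 30 (Q(A, J) = 6*5 = 30)
x = 121/10 (x = ((½)/(-5))*(-11) + 11 = ((½)*(-⅕))*(-11) + 11 = -⅒*(-11) + 11 = 11/10 + 11 = 121/10 ≈ 12.100)
(Q(T, -7) + x)² = (30 + 121/10)² = (421/10)² = 177241/100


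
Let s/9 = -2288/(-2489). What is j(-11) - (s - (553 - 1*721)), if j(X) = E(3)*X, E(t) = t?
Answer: -520881/2489 ≈ -209.27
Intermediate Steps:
s = 20592/2489 (s = 9*(-2288/(-2489)) = 9*(-2288*(-1/2489)) = 9*(2288/2489) = 20592/2489 ≈ 8.2732)
j(X) = 3*X
j(-11) - (s - (553 - 1*721)) = 3*(-11) - (20592/2489 - (553 - 1*721)) = -33 - (20592/2489 - (553 - 721)) = -33 - (20592/2489 - 1*(-168)) = -33 - (20592/2489 + 168) = -33 - 1*438744/2489 = -33 - 438744/2489 = -520881/2489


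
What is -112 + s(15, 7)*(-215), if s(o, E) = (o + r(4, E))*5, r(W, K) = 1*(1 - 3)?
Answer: -14087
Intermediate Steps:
r(W, K) = -2 (r(W, K) = 1*(-2) = -2)
s(o, E) = -10 + 5*o (s(o, E) = (o - 2)*5 = (-2 + o)*5 = -10 + 5*o)
-112 + s(15, 7)*(-215) = -112 + (-10 + 5*15)*(-215) = -112 + (-10 + 75)*(-215) = -112 + 65*(-215) = -112 - 13975 = -14087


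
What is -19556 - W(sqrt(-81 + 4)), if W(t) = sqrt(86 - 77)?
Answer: -19559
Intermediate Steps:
W(t) = 3 (W(t) = sqrt(9) = 3)
-19556 - W(sqrt(-81 + 4)) = -19556 - 1*3 = -19556 - 3 = -19559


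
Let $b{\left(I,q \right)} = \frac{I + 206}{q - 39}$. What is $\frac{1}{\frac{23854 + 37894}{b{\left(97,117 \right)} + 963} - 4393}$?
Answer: $- \frac{25139}{108830179} \approx -0.00023099$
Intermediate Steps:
$b{\left(I,q \right)} = \frac{206 + I}{-39 + q}$
$\frac{1}{\frac{23854 + 37894}{b{\left(97,117 \right)} + 963} - 4393} = \frac{1}{\frac{23854 + 37894}{\frac{206 + 97}{-39 + 117} + 963} - 4393} = \frac{1}{\frac{61748}{\frac{1}{78} \cdot 303 + 963} - 4393} = \frac{1}{\frac{61748}{\frac{101}{26} + 963} - 4393} = \frac{1}{\frac{61748}{\frac{25139}{26}} - 4393} = \frac{1}{61748 \cdot \frac{26}{25139} - 4393} = \frac{1}{\frac{1605448}{25139} - 4393} = \frac{1}{- \frac{108830179}{25139}} = - \frac{25139}{108830179}$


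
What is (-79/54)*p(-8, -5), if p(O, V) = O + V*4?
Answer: 1106/27 ≈ 40.963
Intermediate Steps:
p(O, V) = O + 4*V
(-79/54)*p(-8, -5) = (-79/54)*(-8 + 4*(-5)) = (-79*1/54)*(-8 - 20) = -79/54*(-28) = 1106/27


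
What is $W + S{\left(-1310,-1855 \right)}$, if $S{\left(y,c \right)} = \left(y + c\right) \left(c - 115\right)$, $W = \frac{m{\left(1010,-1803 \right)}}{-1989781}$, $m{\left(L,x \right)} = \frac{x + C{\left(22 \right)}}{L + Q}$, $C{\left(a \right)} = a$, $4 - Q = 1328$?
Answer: $\frac{3895604583549919}{624791234} \approx 6.235 \cdot 10^{6}$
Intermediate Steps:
$Q = -1324$ ($Q = 4 - 1328 = -1324$)
$m{\left(L,x \right)} = \frac{22 + x}{-1324 + L}$ ($m{\left(L,x \right)} = \frac{x + 22}{L - 1324} = \frac{22 + x}{-1324 + L}$)
$W = - \frac{1781}{624791234}$ ($W = \frac{\frac{1}{-1324 + 1010} \left(22 - 1803\right)}{-1989781} = \frac{1}{-314} \left(-1781\right) \left(- \frac{1}{1989781}\right) = \left(- \frac{1}{314}\right) \left(-1781\right) \left(- \frac{1}{1989781}\right) = \frac{1781}{314} \left(- \frac{1}{1989781}\right) = - \frac{1781}{624791234} \approx -2.8506 \cdot 10^{-6}$)
$S{\left(y,c \right)} = \left(-115 + c\right) \left(c + y\right)$ ($S{\left(y,c \right)} = \left(c + y\right) \left(-115 + c\right) = \left(-115 + c\right) \left(c + y\right)$)
$W + S{\left(-1310,-1855 \right)} = - \frac{1781}{624791234} - \left(-2794025 - 3441025\right) = - \frac{1781}{624791234} + \left(3441025 + 213325 + 150650 + 2430050\right) = - \frac{1781}{624791234} + 6235050 = \frac{3895604583549919}{624791234}$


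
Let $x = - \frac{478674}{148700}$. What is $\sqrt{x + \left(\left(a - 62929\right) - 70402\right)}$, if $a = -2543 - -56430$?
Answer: $\frac{i \sqrt{17567122791838}}{14870} \approx 281.86 i$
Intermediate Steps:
$a = 53887$ ($a = -2543 + 56430 = 53887$)
$x = - \frac{239337}{74350}$ ($x = \left(-478674\right) \frac{1}{148700} = - \frac{239337}{74350} \approx -3.2191$)
$\sqrt{x + \left(\left(a - 62929\right) - 70402\right)} = \sqrt{- \frac{239337}{74350} + \left(\left(53887 - 62929\right) - 70402\right)} = \sqrt{- \frac{239337}{74350} - 79444} = \sqrt{- \frac{5906900737}{74350}} = \frac{i \sqrt{17567122791838}}{14870}$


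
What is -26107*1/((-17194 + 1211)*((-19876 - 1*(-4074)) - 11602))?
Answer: -26107/437998132 ≈ -5.9605e-5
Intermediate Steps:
-26107*1/((-17194 + 1211)*((-19876 - 1*(-4074)) - 11602)) = -26107*(-1/(15983*((-19876 + 4074) - 11602))) = -26107*(-1/(15983*(-15802 - 11602))) = -26107/((-15983*(-27404))) = -26107/437998132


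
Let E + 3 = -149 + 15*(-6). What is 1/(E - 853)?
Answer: -1/1095 ≈ -0.00091324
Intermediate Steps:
E = -242 (E = -3 + (-149 + 15*(-6)) = -3 + (-149 - 90) = -3 - 239 = -242)
1/(E - 853) = 1/(-242 - 853) = 1/(-1095) = -1/1095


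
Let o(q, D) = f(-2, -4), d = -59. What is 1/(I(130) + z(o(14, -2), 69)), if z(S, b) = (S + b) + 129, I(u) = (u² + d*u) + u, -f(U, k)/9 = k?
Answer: 1/9594 ≈ 0.00010423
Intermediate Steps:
f(U, k) = -9*k
o(q, D) = 36 (o(q, D) = -9*(-4) = 36)
I(u) = u² - 58*u (I(u) = (u² - 59*u) + u = u² - 58*u)
z(S, b) = 129 + S + b
1/(I(130) + z(o(14, -2), 69)) = 1/(130*(-58 + 130) + (129 + 36 + 69)) = 1/(130*72 + 234) = 1/(9360 + 234) = 1/9594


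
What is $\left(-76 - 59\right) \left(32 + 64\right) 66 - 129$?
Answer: $-855489$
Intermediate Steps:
$\left(-76 - 59\right) \left(32 + 64\right) 66 - 129 = \left(-135\right) 96 \cdot 66 - 129 = \left(-12960\right) 66 - 129 = -855360 - 129 = -855489$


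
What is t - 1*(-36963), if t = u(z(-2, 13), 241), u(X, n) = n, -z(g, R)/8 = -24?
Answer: 37204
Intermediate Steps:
z(g, R) = 192 (z(g, R) = -8*(-24) = 192)
t = 241
t - 1*(-36963) = 241 - 1*(-36963) = 241 + 36963 = 37204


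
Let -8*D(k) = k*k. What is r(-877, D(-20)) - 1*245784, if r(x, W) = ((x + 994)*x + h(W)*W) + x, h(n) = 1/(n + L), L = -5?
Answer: -3841960/11 ≈ -3.4927e+5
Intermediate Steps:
h(n) = 1/(-5 + n) (h(n) = 1/(n - 5) = 1/(-5 + n))
D(k) = -k²/8 (D(k) = -k*k/8 = -k²/8)
r(x, W) = x + W/(-5 + W) + x*(994 + x) (r(x, W) = ((x + 994)*x + W/(-5 + W)) + x = ((994 + x)*x + W/(-5 + W)) + x = (x*(994 + x) + W/(-5 + W)) + x = (W/(-5 + W) + x*(994 + x)) + x = x + W/(-5 + W) + x*(994 + x))
r(-877, D(-20)) - 1*245784 = (-⅛*(-20)² - 877*(-5 - ⅛*(-20)²)*(995 - 877))/(-5 - ⅛*(-20)²) - 1*245784 = (-⅛*400 - 877*(-5 - ⅛*400)*118)/(-5 - ⅛*400) - 245784 = (-50 - 877*(-5 - 50)*118)/(-5 - 50) - 245784 = (-50 - 877*(-55)*118)/(-55) - 245784 = -(-50 + 5691730)/55 - 245784 = -1/55*5691680 - 245784 = -1138336/11 - 245784 = -3841960/11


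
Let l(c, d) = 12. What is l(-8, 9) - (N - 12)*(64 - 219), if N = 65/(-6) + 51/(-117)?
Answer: -93463/26 ≈ -3594.7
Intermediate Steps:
N = -293/26 (N = 65*(-⅙) + 51*(-1/117) = -65/6 - 17/39 = -293/26 ≈ -11.269)
l(-8, 9) - (N - 12)*(64 - 219) = 12 - (-293/26 - 12)*(64 - 219) = 12 - (-605)*(-155)/26 = 12 - 1*93775/26 = 12 - 93775/26 = -93463/26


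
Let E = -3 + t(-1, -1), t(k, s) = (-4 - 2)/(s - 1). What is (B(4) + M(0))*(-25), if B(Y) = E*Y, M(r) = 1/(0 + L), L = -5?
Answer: 5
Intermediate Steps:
t(k, s) = -6/(-1 + s)
M(r) = -⅕ (M(r) = 1/(0 - 5) = 1/(-5) = -⅕)
E = 0 (E = -3 - 6/(-1 - 1) = -3 - 6/(-2) = -3 - 6*(-½) = -3 + 3 = 0)
B(Y) = 0 (B(Y) = 0*Y = 0)
(B(4) + M(0))*(-25) = (0 - ⅕)*(-25) = -⅕*(-25) = 5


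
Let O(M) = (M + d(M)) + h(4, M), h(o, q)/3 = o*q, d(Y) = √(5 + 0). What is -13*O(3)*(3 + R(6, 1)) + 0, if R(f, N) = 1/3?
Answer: -1690 - 130*√5/3 ≈ -1786.9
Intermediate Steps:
d(Y) = √5
R(f, N) = ⅓
h(o, q) = 3*o*q (h(o, q) = 3*(o*q) = 3*o*q)
O(M) = √5 + 13*M (O(M) = (M + √5) + 3*4*M = (M + √5) + 12*M = √5 + 13*M)
-13*O(3)*(3 + R(6, 1)) + 0 = -13*(√5 + 13*3)*(3 + ⅓) + 0 = -13*(√5 + 39)*10/3 + 0 = -13*(39 + √5)*10/3 + 0 = -13*(130 + 10*√5/3) + 0 = (-1690 - 130*√5/3) + 0 = -1690 - 130*√5/3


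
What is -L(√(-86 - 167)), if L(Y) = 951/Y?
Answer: 951*I*√253/253 ≈ 59.789*I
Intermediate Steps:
-L(√(-86 - 167)) = -951/(√(-86 - 167)) = -951/(√(-253)) = -951/(I*√253) = -951*(-I*√253/253) = -(-951)*I*√253/253 = 951*I*√253/253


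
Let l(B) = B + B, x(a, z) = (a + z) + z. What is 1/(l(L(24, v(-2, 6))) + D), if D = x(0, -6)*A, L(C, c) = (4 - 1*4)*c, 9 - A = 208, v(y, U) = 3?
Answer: 1/2388 ≈ 0.00041876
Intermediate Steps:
A = -199 (A = 9 - 1*208 = 9 - 208 = -199)
x(a, z) = a + 2*z
L(C, c) = 0 (L(C, c) = (4 - 4)*c = 0*c = 0)
l(B) = 2*B
D = 2388 (D = (0 + 2*(-6))*(-199) = (0 - 12)*(-199) = -12*(-199) = 2388)
1/(l(L(24, v(-2, 6))) + D) = 1/(2*0 + 2388) = 1/(0 + 2388) = 1/2388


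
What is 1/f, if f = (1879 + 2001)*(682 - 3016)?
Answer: -1/9055920 ≈ -1.1043e-7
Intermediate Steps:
f = -9055920 (f = 3880*(-2334) = -9055920)
1/f = 1/(-9055920) = -1/9055920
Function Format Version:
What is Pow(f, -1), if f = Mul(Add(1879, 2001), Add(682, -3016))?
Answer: Rational(-1, 9055920) ≈ -1.1043e-7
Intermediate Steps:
f = -9055920 (f = Mul(3880, -2334) = -9055920)
Pow(f, -1) = Pow(-9055920, -1) = Rational(-1, 9055920)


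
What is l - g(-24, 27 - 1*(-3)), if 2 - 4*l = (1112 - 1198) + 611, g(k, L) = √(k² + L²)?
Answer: -523/4 - 6*√41 ≈ -169.17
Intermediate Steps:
g(k, L) = √(L² + k²)
l = -523/4 (l = ½ - ((1112 - 1198) + 611)/4 = ½ - (-86 + 611)/4 = ½ - ¼*525 = ½ - 525/4 = -523/4 ≈ -130.75)
l - g(-24, 27 - 1*(-3)) = -523/4 - √((27 - 1*(-3))² + (-24)²) = -523/4 - √((27 + 3)² + 576) = -523/4 - √(30² + 576) = -523/4 - √(900 + 576) = -523/4 - √1476 = -523/4 - 6*√41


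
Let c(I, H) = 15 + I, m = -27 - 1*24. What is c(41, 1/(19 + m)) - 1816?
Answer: -1760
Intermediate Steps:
m = -51 (m = -27 - 24 = -51)
c(41, 1/(19 + m)) - 1816 = (15 + 41) - 1816 = 56 - 1816 = -1760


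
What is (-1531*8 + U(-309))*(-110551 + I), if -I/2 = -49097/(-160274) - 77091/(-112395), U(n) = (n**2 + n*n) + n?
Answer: -93252951168409814/4728083 ≈ -1.9723e+10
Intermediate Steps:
U(n) = n + 2*n**2 (U(n) = (n**2 + n**2) + n = 2*n**2 + n = n + 2*n**2)
I = -46913229/23640415 (I = -2*(-49097/(-160274) - 77091/(-112395)) = -2*(-49097*(-1/160274) - 77091*(-1/112395)) = -2*(49097/160274 + 25697/37465) = -2*46913229/47280830 = -46913229/23640415 ≈ -1.9844)
(-1531*8 + U(-309))*(-110551 + I) = (-1531*8 - 309*(1 + 2*(-309)))*(-110551 - 46913229/23640415) = (-12248 - 309*(1 - 618))*(-2613518431894/23640415) = (-12248 - 309*(-617))*(-2613518431894/23640415) = (-12248 + 190653)*(-2613518431894/23640415) = 178405*(-2613518431894/23640415) = -93252951168409814/4728083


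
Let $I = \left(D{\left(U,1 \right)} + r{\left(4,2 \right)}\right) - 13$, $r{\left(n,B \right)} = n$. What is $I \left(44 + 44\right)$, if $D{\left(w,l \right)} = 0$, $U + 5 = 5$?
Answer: $-792$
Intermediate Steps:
$U = 0$ ($U = -5 + 5 = 0$)
$I = -9$ ($I = \left(0 + 4\right) - 13 = 4 - 13 = -9$)
$I \left(44 + 44\right) = - 9 \left(44 + 44\right) = \left(-9\right) 88 = -792$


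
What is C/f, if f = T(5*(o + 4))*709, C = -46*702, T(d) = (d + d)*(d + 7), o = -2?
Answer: -8073/60265 ≈ -0.13396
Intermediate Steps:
T(d) = 2*d*(7 + d) (T(d) = (2*d)*(7 + d) = 2*d*(7 + d))
C = -32292
f = 241060 (f = (2*(5*(-2 + 4))*(7 + 5*(-2 + 4)))*709 = (2*(5*2)*(7 + 5*2))*709 = (2*10*(7 + 10))*709 = (2*10*17)*709 = 340*709 = 241060)
C/f = -32292/241060 = -32292*1/241060 = -8073/60265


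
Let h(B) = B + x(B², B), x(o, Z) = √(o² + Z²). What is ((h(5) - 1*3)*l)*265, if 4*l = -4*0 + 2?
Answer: 265 + 1325*√26/2 ≈ 3643.1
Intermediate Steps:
l = ½ (l = (-4*0 + 2)/4 = (0 + 2)/4 = (¼)*2 = ½ ≈ 0.50000)
x(o, Z) = √(Z² + o²)
h(B) = B + √(B² + B⁴) (h(B) = B + √(B² + (B²)²) = B + √(B² + B⁴))
((h(5) - 1*3)*l)*265 = (((5 + √(5² + 5⁴)) - 1*3)*(½))*265 = (((5 + √(25 + 625)) - 3)*(½))*265 = (((5 + √650) - 3)*(½))*265 = (((5 + 5*√26) - 3)*(½))*265 = ((2 + 5*√26)*(½))*265 = (1 + 5*√26/2)*265 = 265 + 1325*√26/2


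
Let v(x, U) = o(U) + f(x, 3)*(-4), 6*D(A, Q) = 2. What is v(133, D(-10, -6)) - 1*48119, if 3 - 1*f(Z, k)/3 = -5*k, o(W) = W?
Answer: -145004/3 ≈ -48335.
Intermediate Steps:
D(A, Q) = ⅓ (D(A, Q) = (⅙)*2 = ⅓)
f(Z, k) = 9 + 15*k (f(Z, k) = 9 - (-15)*k = 9 + 15*k)
v(x, U) = -216 + U (v(x, U) = U + (9 + 15*3)*(-4) = U + (9 + 45)*(-4) = U + 54*(-4) = U - 216 = -216 + U)
v(133, D(-10, -6)) - 1*48119 = (-216 + ⅓) - 1*48119 = -647/3 - 48119 = -145004/3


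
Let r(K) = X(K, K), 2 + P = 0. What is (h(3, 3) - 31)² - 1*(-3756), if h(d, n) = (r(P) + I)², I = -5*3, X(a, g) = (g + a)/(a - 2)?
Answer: 30981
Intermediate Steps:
P = -2 (P = -2 + 0 = -2)
X(a, g) = (a + g)/(-2 + a)
I = -15
r(K) = 2*K/(-2 + K) (r(K) = (K + K)/(-2 + K) = (2*K)/(-2 + K) = 2*K/(-2 + K))
h(d, n) = 196 (h(d, n) = (2*(-2)/(-2 - 2) - 15)² = (2*(-2)/(-4) - 15)² = (2*(-2)*(-¼) - 15)² = (1 - 15)² = (-14)² = 196)
(h(3, 3) - 31)² - 1*(-3756) = (196 - 31)² - 1*(-3756) = 165² + 3756 = 27225 + 3756 = 30981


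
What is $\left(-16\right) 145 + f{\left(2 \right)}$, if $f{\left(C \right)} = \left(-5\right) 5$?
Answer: $-2345$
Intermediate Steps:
$f{\left(C \right)} = -25$
$\left(-16\right) 145 + f{\left(2 \right)} = \left(-16\right) 145 - 25 = -2320 - 25 = -2345$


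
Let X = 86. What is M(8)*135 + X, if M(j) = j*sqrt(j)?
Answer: 86 + 2160*sqrt(2) ≈ 3140.7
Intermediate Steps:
M(j) = j**(3/2)
M(8)*135 + X = 8**(3/2)*135 + 86 = (16*sqrt(2))*135 + 86 = 2160*sqrt(2) + 86 = 86 + 2160*sqrt(2)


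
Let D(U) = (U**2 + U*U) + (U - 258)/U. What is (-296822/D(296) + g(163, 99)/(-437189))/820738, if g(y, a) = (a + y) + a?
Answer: -19214924679139/9305703679507234110 ≈ -2.0649e-6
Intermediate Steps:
D(U) = 2*U**2 + (-258 + U)/U (D(U) = (U**2 + U**2) + (-258 + U)/U = 2*U**2 + (-258 + U)/U)
g(y, a) = y + 2*a
(-296822/D(296) + g(163, 99)/(-437189))/820738 = (-296822*296/(-258 + 296 + 2*296**3) + (163 + 2*99)/(-437189))/820738 = (-296822*296/(-258 + 296 + 2*25934336) + (163 + 198)*(-1/437189))*(1/820738) = (-296822*296/(-258 + 296 + 51868672) + 361*(-1/437189))*(1/820738) = (-296822/((1/296)*51868710) - 361/437189)*(1/820738) = (-296822/25934355/148 - 361/437189)*(1/820738) = (-296822*148/25934355 - 361/437189)*(1/820738) = (-43929656/25934355 - 361/437189)*(1/820738) = -19214924679139/11338214728095*1/820738 = -19214924679139/9305703679507234110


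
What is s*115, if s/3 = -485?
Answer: -167325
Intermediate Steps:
s = -1455 (s = 3*(-485) = -1455)
s*115 = -1455*115 = -167325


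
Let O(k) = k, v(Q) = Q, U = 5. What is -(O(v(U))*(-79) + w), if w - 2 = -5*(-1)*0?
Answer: 393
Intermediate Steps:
w = 2 (w = 2 - 5*(-1)*0 = 2 + 5*0 = 2 + 0 = 2)
-(O(v(U))*(-79) + w) = -(5*(-79) + 2) = -(-395 + 2) = -1*(-393) = 393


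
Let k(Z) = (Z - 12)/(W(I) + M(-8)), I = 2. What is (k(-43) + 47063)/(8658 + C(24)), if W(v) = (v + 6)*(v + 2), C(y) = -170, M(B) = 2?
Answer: 1600087/288592 ≈ 5.5445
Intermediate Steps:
W(v) = (2 + v)*(6 + v) (W(v) = (6 + v)*(2 + v) = (2 + v)*(6 + v))
k(Z) = -6/17 + Z/34 (k(Z) = (Z - 12)/((12 + 2² + 8*2) + 2) = (-12 + Z)/((12 + 4 + 16) + 2) = (-12 + Z)/(32 + 2) = (-12 + Z)/34 = (-12 + Z)*(1/34) = -6/17 + Z/34)
(k(-43) + 47063)/(8658 + C(24)) = ((-6/17 + (1/34)*(-43)) + 47063)/(8658 - 170) = ((-6/17 - 43/34) + 47063)/8488 = (-55/34 + 47063)*(1/8488) = (1600087/34)*(1/8488) = 1600087/288592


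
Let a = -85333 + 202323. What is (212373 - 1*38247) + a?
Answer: 291116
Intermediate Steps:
a = 116990
(212373 - 1*38247) + a = (212373 - 1*38247) + 116990 = (212373 - 38247) + 116990 = 174126 + 116990 = 291116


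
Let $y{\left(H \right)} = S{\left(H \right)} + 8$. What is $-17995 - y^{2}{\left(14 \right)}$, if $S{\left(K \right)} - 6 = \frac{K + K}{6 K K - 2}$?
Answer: $- \frac{6268284979}{344569} \approx -18192.0$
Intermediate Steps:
$S{\left(K \right)} = 6 + \frac{2 K}{-2 + 6 K^{2}}$ ($S{\left(K \right)} = 6 + \frac{K + K}{6 K K - 2} = 6 + \frac{2 K}{6 K^{2} - 2} = 6 + \frac{2 K}{-2 + 6 K^{2}}$)
$y{\left(H \right)} = 8 + \frac{-6 + H + 18 H^{2}}{-1 + 3 H^{2}}$ ($y{\left(H \right)} = \frac{-6 + H + 18 H^{2}}{-1 + 3 H^{2}} + 8 = 8 + \frac{-6 + H + 18 H^{2}}{-1 + 3 H^{2}}$)
$-17995 - y^{2}{\left(14 \right)} = -17995 - \left(\frac{-14 + 14 + 42 \cdot 14^{2}}{-1 + 3 \cdot 14^{2}}\right)^{2} = -17995 - \left(\frac{-14 + 14 + 42 \cdot 196}{-1 + 3 \cdot 196}\right)^{2} = -17995 - \left(\frac{-14 + 14 + 8232}{-1 + 588}\right)^{2} = -17995 - \left(\frac{1}{587} \cdot 8232\right)^{2} = -17995 - \left(\frac{8232}{587}\right)^{2} = -17995 - \frac{67765824}{344569} = - \frac{6268284979}{344569}$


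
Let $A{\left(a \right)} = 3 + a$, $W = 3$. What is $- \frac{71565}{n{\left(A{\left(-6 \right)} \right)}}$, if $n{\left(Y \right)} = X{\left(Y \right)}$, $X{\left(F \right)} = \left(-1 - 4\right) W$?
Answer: $4771$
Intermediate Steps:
$X{\left(F \right)} = -15$ ($X{\left(F \right)} = \left(-1 - 4\right) 3 = \left(-5\right) 3 = -15$)
$n{\left(Y \right)} = -15$
$- \frac{71565}{n{\left(A{\left(-6 \right)} \right)}} = - \frac{71565}{-15} = \left(-71565\right) \left(- \frac{1}{15}\right) = 4771$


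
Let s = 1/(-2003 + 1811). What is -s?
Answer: 1/192 ≈ 0.0052083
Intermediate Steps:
s = -1/192 (s = 1/(-192) = -1/192 ≈ -0.0052083)
-s = -1*(-1/192) = 1/192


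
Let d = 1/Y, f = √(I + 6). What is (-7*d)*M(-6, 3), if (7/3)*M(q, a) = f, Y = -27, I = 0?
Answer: √6/9 ≈ 0.27217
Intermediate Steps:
f = √6 (f = √(0 + 6) = √6 ≈ 2.4495)
M(q, a) = 3*√6/7
d = -1/27 (d = 1/(-27) = -1/27 ≈ -0.037037)
(-7*d)*M(-6, 3) = (-7*(-1/27))*(3*√6/7) = 7*(3*√6/7)/27 = √6/9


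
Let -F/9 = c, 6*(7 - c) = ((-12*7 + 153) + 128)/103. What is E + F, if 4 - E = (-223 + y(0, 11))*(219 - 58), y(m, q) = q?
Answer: 7019629/206 ≈ 34076.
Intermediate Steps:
E = 34136 (E = 4 - (-223 + 11)*(219 - 58) = 4 - (-212)*161 = 4 - 1*(-34132) = 4 + 34132 = 34136)
c = 4129/618 (c = 7 - ((-12*7 + 153) + 128)/(6*103) = 7 - ((-84 + 153) + 128)/(6*103) = 7 - (69 + 128)/(6*103) = 7 - 197/(6*103) = 7 - ⅙*197/103 = 7 - 197/618 = 4129/618 ≈ 6.6812)
F = -12387/206 (F = -9*4129/618 = -12387/206 ≈ -60.131)
E + F = 34136 - 12387/206 = 7019629/206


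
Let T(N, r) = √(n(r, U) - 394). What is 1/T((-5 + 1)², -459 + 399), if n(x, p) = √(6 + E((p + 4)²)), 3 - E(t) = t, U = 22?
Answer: (-394 + I*√667)^(-½) ≈ 0.0016467 - 0.050298*I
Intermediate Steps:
E(t) = 3 - t
n(x, p) = √(9 - (4 + p)²) (n(x, p) = √(6 + (3 - (p + 4)²)) = √(6 + (3 - (4 + p)²)) = √(9 - (4 + p)²))
T(N, r) = √(-394 + I*√667) (T(N, r) = √(√(9 - (4 + 22)²) - 394) = √(√(9 - 1*26²) - 394) = √(√(9 - 1*676) - 394) = √(√(9 - 676) - 394) = √(√(-667) - 394) = √(I*√667 - 394) = √(-394 + I*√667))
1/T((-5 + 1)², -459 + 399) = 1/(√(-394 + I*√667)) = (-394 + I*√667)^(-½)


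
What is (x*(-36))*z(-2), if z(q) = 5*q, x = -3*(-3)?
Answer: 3240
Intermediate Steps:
x = 9
(x*(-36))*z(-2) = (9*(-36))*(5*(-2)) = -324*(-10) = 3240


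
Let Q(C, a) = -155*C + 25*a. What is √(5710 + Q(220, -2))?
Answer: 6*I*√790 ≈ 168.64*I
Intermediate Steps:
√(5710 + Q(220, -2)) = √(5710 + (-155*220 + 25*(-2))) = √(5710 + (-34100 - 50)) = √(5710 - 34150) = √(-28440) = 6*I*√790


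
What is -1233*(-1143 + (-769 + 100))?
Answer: 2234196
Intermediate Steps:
-1233*(-1143 + (-769 + 100)) = -1233*(-1143 - 669) = -1233*(-1812) = 2234196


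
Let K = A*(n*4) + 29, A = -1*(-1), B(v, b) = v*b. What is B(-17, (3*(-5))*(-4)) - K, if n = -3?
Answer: -1037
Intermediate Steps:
B(v, b) = b*v
A = 1
K = 17 (K = 1*(-3*4) + 29 = 1*(-12) + 29 = -12 + 29 = 17)
B(-17, (3*(-5))*(-4)) - K = ((3*(-5))*(-4))*(-17) - 1*17 = -15*(-4)*(-17) - 17 = 60*(-17) - 17 = -1020 - 17 = -1037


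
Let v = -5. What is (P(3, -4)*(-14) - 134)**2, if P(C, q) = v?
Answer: 4096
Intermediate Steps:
P(C, q) = -5
(P(3, -4)*(-14) - 134)**2 = (-5*(-14) - 134)**2 = (70 - 134)**2 = (-64)**2 = 4096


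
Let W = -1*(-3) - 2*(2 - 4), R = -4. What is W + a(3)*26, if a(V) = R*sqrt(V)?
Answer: 7 - 104*sqrt(3) ≈ -173.13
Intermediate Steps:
a(V) = -4*sqrt(V)
W = 7 (W = 3 - 2*(-2) = 3 + 4 = 7)
W + a(3)*26 = 7 - 4*sqrt(3)*26 = 7 - 104*sqrt(3)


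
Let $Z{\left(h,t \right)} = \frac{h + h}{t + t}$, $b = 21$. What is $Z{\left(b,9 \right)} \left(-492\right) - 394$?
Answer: $-1542$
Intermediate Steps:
$Z{\left(h,t \right)} = \frac{h}{t}$ ($Z{\left(h,t \right)} = \frac{2 h}{2 t} = 2 h \frac{1}{2 t} = \frac{h}{t}$)
$Z{\left(b,9 \right)} \left(-492\right) - 394 = \frac{21}{9} \left(-492\right) - 394 = 21 \cdot \frac{1}{9} \left(-492\right) - 394 = \frac{7}{3} \left(-492\right) - 394 = -1148 - 394 = -1542$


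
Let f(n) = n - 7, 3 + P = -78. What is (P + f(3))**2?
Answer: 7225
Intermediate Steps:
P = -81 (P = -3 - 78 = -81)
f(n) = -7 + n
(P + f(3))**2 = (-81 + (-7 + 3))**2 = (-81 - 4)**2 = (-85)**2 = 7225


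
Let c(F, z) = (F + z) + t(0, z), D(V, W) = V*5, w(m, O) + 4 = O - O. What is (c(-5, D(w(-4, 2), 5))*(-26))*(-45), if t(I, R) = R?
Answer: -52650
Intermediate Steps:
w(m, O) = -4 (w(m, O) = -4 + (O - O) = -4 + 0 = -4)
D(V, W) = 5*V
c(F, z) = F + 2*z (c(F, z) = (F + z) + z = F + 2*z)
(c(-5, D(w(-4, 2), 5))*(-26))*(-45) = ((-5 + 2*(5*(-4)))*(-26))*(-45) = ((-5 + 2*(-20))*(-26))*(-45) = ((-5 - 40)*(-26))*(-45) = -45*(-26)*(-45) = 1170*(-45) = -52650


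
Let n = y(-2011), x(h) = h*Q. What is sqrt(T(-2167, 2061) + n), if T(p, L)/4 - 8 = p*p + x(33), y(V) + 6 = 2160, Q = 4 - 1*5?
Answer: 3*sqrt(2087290) ≈ 4334.2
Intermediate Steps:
Q = -1 (Q = 4 - 5 = -1)
y(V) = 2154 (y(V) = -6 + 2160 = 2154)
x(h) = -h (x(h) = h*(-1) = -h)
T(p, L) = -100 + 4*p**2 (T(p, L) = 32 + 4*(p*p - 1*33) = 32 + 4*(p**2 - 33) = 32 + 4*(-33 + p**2) = 32 + (-132 + 4*p**2) = -100 + 4*p**2)
n = 2154
sqrt(T(-2167, 2061) + n) = sqrt((-100 + 4*(-2167)**2) + 2154) = sqrt((-100 + 4*4695889) + 2154) = sqrt((-100 + 18783556) + 2154) = sqrt(18783456 + 2154) = sqrt(18785610) = 3*sqrt(2087290)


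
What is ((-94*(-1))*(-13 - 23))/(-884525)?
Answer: 3384/884525 ≈ 0.0038258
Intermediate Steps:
((-94*(-1))*(-13 - 23))/(-884525) = (94*(-36))*(-1/884525) = -3384*(-1/884525) = 3384/884525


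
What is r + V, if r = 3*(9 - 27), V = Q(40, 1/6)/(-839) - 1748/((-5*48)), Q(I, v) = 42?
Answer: -2354237/50340 ≈ -46.767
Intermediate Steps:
V = 364123/50340 (V = 42/(-839) - 1748/((-5*48)) = 42*(-1/839) - 1748/(-240) = -42/839 - 1748*(-1/240) = -42/839 + 437/60 = 364123/50340 ≈ 7.2333)
r = -54 (r = 3*(-18) = -54)
r + V = -54 + 364123/50340 = -2354237/50340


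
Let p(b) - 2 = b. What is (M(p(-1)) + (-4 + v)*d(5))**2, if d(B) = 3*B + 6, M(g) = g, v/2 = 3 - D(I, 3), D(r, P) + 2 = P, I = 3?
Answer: 1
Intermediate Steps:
D(r, P) = -2 + P
p(b) = 2 + b
v = 4 (v = 2*(3 - (-2 + 3)) = 2*(3 - 1*1) = 2*(3 - 1) = 2*2 = 4)
d(B) = 6 + 3*B
(M(p(-1)) + (-4 + v)*d(5))**2 = ((2 - 1) + (-4 + 4)*(6 + 3*5))**2 = (1 + 0*(6 + 15))**2 = (1 + 0*21)**2 = (1 + 0)**2 = 1**2 = 1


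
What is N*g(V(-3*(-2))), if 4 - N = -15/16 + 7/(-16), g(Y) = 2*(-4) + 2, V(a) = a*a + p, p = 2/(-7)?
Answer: -129/4 ≈ -32.250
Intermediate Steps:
p = -2/7 (p = 2*(-1/7) = -2/7 ≈ -0.28571)
V(a) = -2/7 + a**2 (V(a) = a*a - 2/7 = a**2 - 2/7 = -2/7 + a**2)
g(Y) = -6 (g(Y) = -8 + 2 = -6)
N = 43/8 (N = 4 - (-15/16 + 7/(-16)) = 4 - (-15*1/16 + 7*(-1/16)) = 4 - (-15/16 - 7/16) = 4 - 1*(-11/8) = 4 + 11/8 = 43/8 ≈ 5.3750)
N*g(V(-3*(-2))) = (43/8)*(-6) = -129/4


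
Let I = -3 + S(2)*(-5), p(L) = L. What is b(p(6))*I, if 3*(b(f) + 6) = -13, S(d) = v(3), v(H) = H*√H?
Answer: 31 + 155*√3 ≈ 299.47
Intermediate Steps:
v(H) = H^(3/2)
S(d) = 3*√3 (S(d) = 3^(3/2) = 3*√3)
b(f) = -31/3 (b(f) = -6 + (⅓)*(-13) = -6 - 13/3 = -31/3)
I = -3 - 15*√3 (I = -3 + (3*√3)*(-5) = -3 - 15*√3 ≈ -28.981)
b(p(6))*I = -31*(-3 - 15*√3)/3 = 31 + 155*√3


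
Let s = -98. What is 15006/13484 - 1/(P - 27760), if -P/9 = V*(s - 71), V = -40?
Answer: 332386271/298670600 ≈ 1.1129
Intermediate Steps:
P = -60840 (P = -(-360)*(-98 - 71) = -(-360)*(-169) = -9*6760 = -60840)
15006/13484 - 1/(P - 27760) = 15006/13484 - 1/(-60840 - 27760) = 15006*(1/13484) - 1/(-88600) = 7503/6742 - 1*(-1/88600) = 7503/6742 + 1/88600 = 332386271/298670600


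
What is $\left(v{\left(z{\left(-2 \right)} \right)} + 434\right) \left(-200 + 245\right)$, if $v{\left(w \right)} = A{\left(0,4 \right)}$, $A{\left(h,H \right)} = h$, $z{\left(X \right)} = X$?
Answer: $19530$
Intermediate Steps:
$v{\left(w \right)} = 0$
$\left(v{\left(z{\left(-2 \right)} \right)} + 434\right) \left(-200 + 245\right) = \left(0 + 434\right) \left(-200 + 245\right) = 434 \cdot 45 = 19530$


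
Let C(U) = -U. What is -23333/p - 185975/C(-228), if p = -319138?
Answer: -29673184813/36381732 ≈ -815.61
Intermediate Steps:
-23333/p - 185975/C(-228) = -23333/(-319138) - 185975/((-1*(-228))) = -23333*(-1/319138) - 185975/228 = 23333/319138 - 185975*1/228 = 23333/319138 - 185975/228 = -29673184813/36381732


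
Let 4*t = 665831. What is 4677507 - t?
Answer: 18044197/4 ≈ 4.5110e+6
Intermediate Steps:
t = 665831/4 (t = (¼)*665831 = 665831/4 ≈ 1.6646e+5)
4677507 - t = 4677507 - 1*665831/4 = 4677507 - 665831/4 = 18044197/4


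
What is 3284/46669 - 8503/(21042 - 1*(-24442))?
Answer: -247457051/2122692796 ≈ -0.11658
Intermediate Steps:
3284/46669 - 8503/(21042 - 1*(-24442)) = 3284*(1/46669) - 8503/(21042 + 24442) = 3284/46669 - 8503/45484 = -247457051/2122692796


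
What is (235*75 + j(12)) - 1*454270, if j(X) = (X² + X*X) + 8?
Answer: -436349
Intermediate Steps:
j(X) = 8 + 2*X² (j(X) = (X² + X²) + 8 = 2*X² + 8 = 8 + 2*X²)
(235*75 + j(12)) - 1*454270 = (235*75 + (8 + 2*12²)) - 1*454270 = (17625 + (8 + 2*144)) - 454270 = (17625 + (8 + 288)) - 454270 = (17625 + 296) - 454270 = 17921 - 454270 = -436349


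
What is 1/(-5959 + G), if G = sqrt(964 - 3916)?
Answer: -5959/35512633 - 6*I*sqrt(82)/35512633 ≈ -0.0001678 - 1.5299e-6*I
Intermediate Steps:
G = 6*I*sqrt(82) (G = sqrt(-2952) = 6*I*sqrt(82) ≈ 54.332*I)
1/(-5959 + G) = 1/(-5959 + 6*I*sqrt(82))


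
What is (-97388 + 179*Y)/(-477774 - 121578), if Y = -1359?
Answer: 340649/599352 ≈ 0.56836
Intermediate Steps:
(-97388 + 179*Y)/(-477774 - 121578) = (-97388 + 179*(-1359))/(-477774 - 121578) = (-97388 - 243261)/(-599352) = -340649*(-1/599352) = 340649/599352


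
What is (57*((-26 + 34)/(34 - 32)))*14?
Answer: 3192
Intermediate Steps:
(57*((-26 + 34)/(34 - 32)))*14 = (57*(8/2))*14 = (57*(8*(1/2)))*14 = (57*4)*14 = 228*14 = 3192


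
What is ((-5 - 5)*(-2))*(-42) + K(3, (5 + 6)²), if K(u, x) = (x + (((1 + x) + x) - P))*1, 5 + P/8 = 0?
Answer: -436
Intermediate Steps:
P = -40 (P = -40 + 8*0 = -40 + 0 = -40)
K(u, x) = 41 + 3*x (K(u, x) = (x + (((1 + x) + x) - 1*(-40)))*1 = (x + ((1 + 2*x) + 40))*1 = (x + (41 + 2*x))*1 = (41 + 3*x)*1 = 41 + 3*x)
((-5 - 5)*(-2))*(-42) + K(3, (5 + 6)²) = ((-5 - 5)*(-2))*(-42) + (41 + 3*(5 + 6)²) = -10*(-2)*(-42) + (41 + 3*11²) = 20*(-42) + (41 + 3*121) = -840 + (41 + 363) = -840 + 404 = -436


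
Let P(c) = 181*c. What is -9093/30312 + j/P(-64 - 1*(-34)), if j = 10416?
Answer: -20283599/9144120 ≈ -2.2182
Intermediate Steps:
-9093/30312 + j/P(-64 - 1*(-34)) = -9093/30312 + 10416/((181*(-64 - 1*(-34)))) = -9093*1/30312 + 10416/((181*(-64 + 34))) = -3031/10104 + 10416/((181*(-30))) = -3031/10104 + 10416/(-5430) = -3031/10104 + 10416*(-1/5430) = -3031/10104 - 1736/905 = -20283599/9144120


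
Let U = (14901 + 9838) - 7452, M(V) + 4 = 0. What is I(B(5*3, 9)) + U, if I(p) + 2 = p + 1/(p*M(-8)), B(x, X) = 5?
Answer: 345799/20 ≈ 17290.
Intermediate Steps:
M(V) = -4 (M(V) = -4 + 0 = -4)
I(p) = -2 + p - 1/(4*p) (I(p) = -2 + (p + 1/(p*(-4))) = -2 + (p - ¼/p) = -2 + (p - 1/(4*p)) = -2 + p - 1/(4*p))
U = 17287 (U = 24739 - 7452 = 17287)
I(B(5*3, 9)) + U = (-2 + 5 - ¼/5) + 17287 = (-2 + 5 - ¼*⅕) + 17287 = (-2 + 5 - 1/20) + 17287 = 59/20 + 17287 = 345799/20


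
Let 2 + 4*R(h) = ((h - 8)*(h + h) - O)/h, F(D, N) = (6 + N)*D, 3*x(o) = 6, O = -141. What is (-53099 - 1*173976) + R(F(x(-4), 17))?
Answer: -41778255/184 ≈ -2.2706e+5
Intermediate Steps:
x(o) = 2 (x(o) = (1/3)*6 = 2)
F(D, N) = D*(6 + N)
R(h) = -1/2 + (141 + 2*h*(-8 + h))/(4*h) (R(h) = -1/2 + (((h - 8)*(h + h) - 1*(-141))/h)/4 = -1/2 + (((-8 + h)*(2*h) + 141)/h)/4 = -1/2 + ((2*h*(-8 + h) + 141)/h)/4 = -1/2 + ((141 + 2*h*(-8 + h))/h)/4 = -1/2 + (141 + 2*h*(-8 + h))/(4*h))
(-53099 - 1*173976) + R(F(x(-4), 17)) = (-53099 - 1*173976) + (141 + 2*(2*(6 + 17))*(-9 + 2*(6 + 17)))/(4*((2*(6 + 17)))) = (-53099 - 173976) + (141 + 2*(2*23)*(-9 + 2*23))/(4*((2*23))) = -227075 + (1/4)*(141 + 2*46*(-9 + 46))/46 = -227075 + (1/4)*(1/46)*(141 + 2*46*37) = -227075 + (1/4)*(1/46)*(141 + 3404) = -227075 + (1/4)*(1/46)*3545 = -227075 + 3545/184 = -41778255/184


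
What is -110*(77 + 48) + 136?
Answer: -13614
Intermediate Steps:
-110*(77 + 48) + 136 = -110*125 + 136 = -13750 + 136 = -13614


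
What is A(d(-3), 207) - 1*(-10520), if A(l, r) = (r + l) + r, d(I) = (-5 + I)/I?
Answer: 32810/3 ≈ 10937.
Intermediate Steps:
d(I) = (-5 + I)/I
A(l, r) = l + 2*r (A(l, r) = (l + r) + r = l + 2*r)
A(d(-3), 207) - 1*(-10520) = ((-5 - 3)/(-3) + 2*207) - 1*(-10520) = (-⅓*(-8) + 414) + 10520 = (8/3 + 414) + 10520 = 1250/3 + 10520 = 32810/3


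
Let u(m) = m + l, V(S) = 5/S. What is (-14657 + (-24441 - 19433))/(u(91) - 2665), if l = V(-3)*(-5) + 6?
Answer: 175593/7679 ≈ 22.867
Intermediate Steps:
l = 43/3 (l = (5/(-3))*(-5) + 6 = (5*(-⅓))*(-5) + 6 = -5/3*(-5) + 6 = 25/3 + 6 = 43/3 ≈ 14.333)
u(m) = 43/3 + m (u(m) = m + 43/3 = 43/3 + m)
(-14657 + (-24441 - 19433))/(u(91) - 2665) = (-14657 + (-24441 - 19433))/((43/3 + 91) - 2665) = (-14657 - 43874)/(316/3 - 2665) = -58531/(-7679/3) = -58531*(-3/7679) = 175593/7679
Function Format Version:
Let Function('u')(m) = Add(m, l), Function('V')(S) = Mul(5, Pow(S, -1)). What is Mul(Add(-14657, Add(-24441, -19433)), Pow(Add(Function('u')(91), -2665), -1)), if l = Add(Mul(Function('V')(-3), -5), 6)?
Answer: Rational(175593, 7679) ≈ 22.867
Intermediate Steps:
l = Rational(43, 3) (l = Add(Mul(Mul(5, Pow(-3, -1)), -5), 6) = Add(Mul(Mul(5, Rational(-1, 3)), -5), 6) = Add(Mul(Rational(-5, 3), -5), 6) = Add(Rational(25, 3), 6) = Rational(43, 3) ≈ 14.333)
Function('u')(m) = Add(Rational(43, 3), m) (Function('u')(m) = Add(m, Rational(43, 3)) = Add(Rational(43, 3), m))
Mul(Add(-14657, Add(-24441, -19433)), Pow(Add(Function('u')(91), -2665), -1)) = Mul(Add(-14657, Add(-24441, -19433)), Pow(Add(Add(Rational(43, 3), 91), -2665), -1)) = Mul(Add(-14657, -43874), Pow(Add(Rational(316, 3), -2665), -1)) = Mul(-58531, Pow(Rational(-7679, 3), -1)) = Mul(-58531, Rational(-3, 7679)) = Rational(175593, 7679)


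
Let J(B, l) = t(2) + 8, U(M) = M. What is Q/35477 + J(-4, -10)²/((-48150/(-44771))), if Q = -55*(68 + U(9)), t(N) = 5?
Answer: 268225674373/1708217550 ≈ 157.02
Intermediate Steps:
J(B, l) = 13 (J(B, l) = 5 + 8 = 13)
Q = -4235 (Q = -55*(68 + 9) = -55*77 = -4235)
Q/35477 + J(-4, -10)²/((-48150/(-44771))) = -4235/35477 + 13²/((-48150/(-44771))) = -4235*1/35477 + 169/((-48150*(-1/44771))) = -4235/35477 + 169/(48150/44771) = -4235/35477 + 169*(44771/48150) = -4235/35477 + 7566299/48150 = 268225674373/1708217550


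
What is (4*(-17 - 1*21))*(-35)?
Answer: 5320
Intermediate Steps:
(4*(-17 - 1*21))*(-35) = (4*(-17 - 21))*(-35) = (4*(-38))*(-35) = -152*(-35) = 5320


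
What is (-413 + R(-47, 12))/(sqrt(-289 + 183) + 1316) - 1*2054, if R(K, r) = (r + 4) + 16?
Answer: (-2054*sqrt(106) + 2703445*I)/(sqrt(106) - 1316*I) ≈ -2054.3 + 0.0022648*I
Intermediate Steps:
R(K, r) = 20 + r (R(K, r) = (4 + r) + 16 = 20 + r)
(-413 + R(-47, 12))/(sqrt(-289 + 183) + 1316) - 1*2054 = (-413 + (20 + 12))/(sqrt(-289 + 183) + 1316) - 1*2054 = (-413 + 32)/(sqrt(-106) + 1316) - 2054 = -381/(I*sqrt(106) + 1316) - 2054 = -381/(1316 + I*sqrt(106)) - 2054 = -2054 - 381/(1316 + I*sqrt(106))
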